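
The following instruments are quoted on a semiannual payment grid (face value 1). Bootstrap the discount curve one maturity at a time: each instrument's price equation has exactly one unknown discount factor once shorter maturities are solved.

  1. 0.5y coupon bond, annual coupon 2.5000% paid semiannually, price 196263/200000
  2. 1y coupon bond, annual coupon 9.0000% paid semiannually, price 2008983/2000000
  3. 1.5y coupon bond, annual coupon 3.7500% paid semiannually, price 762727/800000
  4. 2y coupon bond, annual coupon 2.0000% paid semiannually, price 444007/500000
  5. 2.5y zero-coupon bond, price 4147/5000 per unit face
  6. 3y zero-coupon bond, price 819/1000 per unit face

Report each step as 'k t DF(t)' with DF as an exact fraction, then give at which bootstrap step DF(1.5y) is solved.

step 1 [0.5y] bond c/2=1/80: DF=(196263/200000 − 1/80·(0))/(1+1/80) = 2423/2500 ≈ 0.969200
step 2 [1y] bond c/2=9/200: DF=(2008983/2000000 − 9/200·(0.969200))/(1+9/200) = 1839/2000 ≈ 0.919500
step 3 [1.5y] bond c/2=3/160: DF=(762727/800000 − 3/160·(0.969200+0.919500))/(1+3/160) = 9011/10000 ≈ 0.901100
step 4 [2y] bond c/2=1/100: DF=(444007/500000 − 1/100·(0.969200+0.919500+0.901100))/(1+1/100) = 2129/2500 ≈ 0.851600
step 5 [2.5y] zero: DF = P = 4147/5000 ≈ 0.829400
step 6 [3y] zero: DF = P = 819/1000 ≈ 0.819000

1 1/2 2423/2500
2 1 1839/2000
3 3/2 9011/10000
4 2 2129/2500
5 5/2 4147/5000
6 3 819/1000
DF(1.5y) is solved at step 3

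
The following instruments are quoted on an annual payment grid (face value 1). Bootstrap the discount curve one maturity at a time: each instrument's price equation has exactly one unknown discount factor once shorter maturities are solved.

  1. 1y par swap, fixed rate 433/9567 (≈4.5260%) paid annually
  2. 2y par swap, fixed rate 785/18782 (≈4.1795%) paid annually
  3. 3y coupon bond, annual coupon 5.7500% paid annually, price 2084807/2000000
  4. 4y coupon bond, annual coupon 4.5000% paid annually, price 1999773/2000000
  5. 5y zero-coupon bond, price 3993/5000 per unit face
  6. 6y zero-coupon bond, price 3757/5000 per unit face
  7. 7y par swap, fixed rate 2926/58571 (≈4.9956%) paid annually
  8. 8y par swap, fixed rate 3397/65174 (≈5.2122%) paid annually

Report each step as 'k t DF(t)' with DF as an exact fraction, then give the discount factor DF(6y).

step 1 [1y] swap r/1=433/9567: DF=(1 − 433/9567·(0))/(1+433/9567) = 9567/10000 ≈ 0.956700
step 2 [2y] swap r/1=785/18782: DF=(1 − 785/18782·(0.956700))/(1+785/18782) = 1843/2000 ≈ 0.921500
step 3 [3y] bond c/1=23/400: DF=(2084807/2000000 − 23/400·(0.956700+0.921500))/(1+23/400) = 2209/2500 ≈ 0.883600
step 4 [4y] bond c/1=9/200: DF=(1999773/2000000 − 9/200·(0.956700+0.921500+0.883600))/(1+9/200) = 8379/10000 ≈ 0.837900
step 5 [5y] zero: DF = P = 3993/5000 ≈ 0.798600
step 6 [6y] zero: DF = P = 3757/5000 ≈ 0.751400
step 7 [7y] swap r/1=2926/58571: DF=(1 − 2926/58571·(0.956700+0.921500+0.883600+0.837900+0.798600+0.751400))/(1+2926/58571) = 3537/5000 ≈ 0.707400
step 8 [8y] swap r/1=3397/65174: DF=(1 − 3397/65174·(0.956700+0.921500+0.883600+0.837900+0.798600+0.751400+0.707400))/(1+3397/65174) = 6603/10000 ≈ 0.660300

1 1 9567/10000
2 2 1843/2000
3 3 2209/2500
4 4 8379/10000
5 5 3993/5000
6 6 3757/5000
7 7 3537/5000
8 8 6603/10000
DF(6y) = 3757/5000 ≈ 0.751400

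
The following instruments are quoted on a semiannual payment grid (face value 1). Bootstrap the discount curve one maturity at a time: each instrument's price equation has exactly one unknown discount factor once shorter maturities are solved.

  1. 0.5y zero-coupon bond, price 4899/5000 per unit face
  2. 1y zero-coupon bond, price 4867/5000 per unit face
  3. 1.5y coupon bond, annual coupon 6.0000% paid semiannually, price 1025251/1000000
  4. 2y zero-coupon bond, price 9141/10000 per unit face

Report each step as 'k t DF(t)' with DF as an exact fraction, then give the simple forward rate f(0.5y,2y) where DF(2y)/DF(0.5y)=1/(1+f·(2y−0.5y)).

step 1 [0.5y] zero: DF = P = 4899/5000 ≈ 0.979800
step 2 [1y] zero: DF = P = 4867/5000 ≈ 0.973400
step 3 [1.5y] bond c/2=3/100: DF=(1025251/1000000 − 3/100·(0.979800+0.973400))/(1+3/100) = 1877/2000 ≈ 0.938500
step 4 [2y] zero: DF = P = 9141/10000 ≈ 0.914100

1 1/2 4899/5000
2 1 4867/5000
3 3/2 1877/2000
4 2 9141/10000
f(0.5y,2y) = ((4899/5000)/(9141/10000) − 1)/(3/2) = 146/3047 ≈ 4.7916%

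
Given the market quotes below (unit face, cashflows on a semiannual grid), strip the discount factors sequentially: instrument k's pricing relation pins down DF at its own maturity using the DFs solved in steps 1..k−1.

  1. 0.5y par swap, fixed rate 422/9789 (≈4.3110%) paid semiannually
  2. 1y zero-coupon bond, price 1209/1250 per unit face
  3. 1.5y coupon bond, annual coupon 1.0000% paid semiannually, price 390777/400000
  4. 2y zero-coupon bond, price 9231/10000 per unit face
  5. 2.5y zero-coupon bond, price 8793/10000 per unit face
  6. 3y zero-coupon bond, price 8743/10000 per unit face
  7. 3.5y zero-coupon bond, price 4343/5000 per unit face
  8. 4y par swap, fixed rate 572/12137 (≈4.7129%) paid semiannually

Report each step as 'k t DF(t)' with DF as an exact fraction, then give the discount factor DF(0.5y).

step 1 [0.5y] swap r/2=211/9789: DF=(1 − 211/9789·(0))/(1+211/9789) = 9789/10000 ≈ 0.978900
step 2 [1y] zero: DF = P = 1209/1250 ≈ 0.967200
step 3 [1.5y] bond c/2=1/200: DF=(390777/400000 − 1/200·(0.978900+0.967200))/(1+1/200) = 1203/1250 ≈ 0.962400
step 4 [2y] zero: DF = P = 9231/10000 ≈ 0.923100
step 5 [2.5y] zero: DF = P = 8793/10000 ≈ 0.879300
step 6 [3y] zero: DF = P = 8743/10000 ≈ 0.874300
step 7 [3.5y] zero: DF = P = 4343/5000 ≈ 0.868600
step 8 [4y] swap r/2=286/12137: DF=(1 − 286/12137·(0.978900+0.967200+0.962400+0.923100+0.879300+0.874300+0.868600))/(1+286/12137) = 2071/2500 ≈ 0.828400

1 1/2 9789/10000
2 1 1209/1250
3 3/2 1203/1250
4 2 9231/10000
5 5/2 8793/10000
6 3 8743/10000
7 7/2 4343/5000
8 4 2071/2500
DF(0.5y) = 9789/10000 ≈ 0.978900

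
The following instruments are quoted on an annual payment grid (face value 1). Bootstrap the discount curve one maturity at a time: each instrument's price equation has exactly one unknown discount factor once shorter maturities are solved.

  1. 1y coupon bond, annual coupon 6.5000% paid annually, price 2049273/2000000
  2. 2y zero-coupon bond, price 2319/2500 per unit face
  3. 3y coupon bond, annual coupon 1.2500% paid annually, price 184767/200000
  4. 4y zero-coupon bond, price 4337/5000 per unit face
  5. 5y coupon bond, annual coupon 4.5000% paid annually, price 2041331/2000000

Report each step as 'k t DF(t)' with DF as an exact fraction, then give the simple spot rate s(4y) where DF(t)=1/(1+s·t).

step 1 [1y] bond c/1=13/200: DF=(2049273/2000000 − 13/200·(0))/(1+13/200) = 9621/10000 ≈ 0.962100
step 2 [2y] zero: DF = P = 2319/2500 ≈ 0.927600
step 3 [3y] bond c/1=1/80: DF=(184767/200000 − 1/80·(0.962100+0.927600))/(1+1/80) = 8891/10000 ≈ 0.889100
step 4 [4y] zero: DF = P = 4337/5000 ≈ 0.867400
step 5 [5y] bond c/1=9/200: DF=(2041331/2000000 − 9/200·(0.962100+0.927600+0.889100+0.867400))/(1+9/200) = 8197/10000 ≈ 0.819700

1 1 9621/10000
2 2 2319/2500
3 3 8891/10000
4 4 4337/5000
5 5 8197/10000
s(4y) = (1/(4337/5000) − 1)/(4) = 663/17348 ≈ 3.8218%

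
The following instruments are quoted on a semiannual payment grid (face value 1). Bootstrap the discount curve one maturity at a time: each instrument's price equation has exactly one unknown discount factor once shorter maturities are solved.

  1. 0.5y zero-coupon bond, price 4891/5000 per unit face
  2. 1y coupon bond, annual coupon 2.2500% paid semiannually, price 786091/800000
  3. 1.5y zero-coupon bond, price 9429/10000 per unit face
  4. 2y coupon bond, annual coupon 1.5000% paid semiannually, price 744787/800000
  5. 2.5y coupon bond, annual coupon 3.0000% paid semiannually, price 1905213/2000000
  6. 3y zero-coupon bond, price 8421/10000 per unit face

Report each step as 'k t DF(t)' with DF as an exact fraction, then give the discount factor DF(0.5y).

1 1/2 4891/5000
2 1 1201/1250
3 3/2 9429/10000
4 2 4513/5000
5 5/2 4413/5000
6 3 8421/10000
DF(0.5y) = 4891/5000 ≈ 0.978200

step 1 [0.5y] zero: DF = P = 4891/5000 ≈ 0.978200
step 2 [1y] bond c/2=9/800: DF=(786091/800000 − 9/800·(0.978200))/(1+9/800) = 1201/1250 ≈ 0.960800
step 3 [1.5y] zero: DF = P = 9429/10000 ≈ 0.942900
step 4 [2y] bond c/2=3/400: DF=(744787/800000 − 3/400·(0.978200+0.960800+0.942900))/(1+3/400) = 4513/5000 ≈ 0.902600
step 5 [2.5y] bond c/2=3/200: DF=(1905213/2000000 − 3/200·(0.978200+0.960800+0.942900+0.902600))/(1+3/200) = 4413/5000 ≈ 0.882600
step 6 [3y] zero: DF = P = 8421/10000 ≈ 0.842100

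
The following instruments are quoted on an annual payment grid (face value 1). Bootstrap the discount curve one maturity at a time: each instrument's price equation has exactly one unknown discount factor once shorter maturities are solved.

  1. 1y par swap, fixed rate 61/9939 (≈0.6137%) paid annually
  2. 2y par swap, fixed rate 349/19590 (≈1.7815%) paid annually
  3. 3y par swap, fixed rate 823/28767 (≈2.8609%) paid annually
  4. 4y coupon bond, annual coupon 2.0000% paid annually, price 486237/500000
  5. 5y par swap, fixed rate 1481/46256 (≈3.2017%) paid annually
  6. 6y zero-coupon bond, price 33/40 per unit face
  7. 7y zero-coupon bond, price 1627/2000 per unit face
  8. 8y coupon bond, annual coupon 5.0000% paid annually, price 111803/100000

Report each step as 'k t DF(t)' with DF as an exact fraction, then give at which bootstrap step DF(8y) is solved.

1 1 9939/10000
2 2 9651/10000
3 3 9177/10000
4 4 897/1000
5 5 8519/10000
6 6 33/40
7 7 1627/2000
8 8 1533/2000
DF(8y) is solved at step 8

step 1 [1y] swap r/1=61/9939: DF=(1 − 61/9939·(0))/(1+61/9939) = 9939/10000 ≈ 0.993900
step 2 [2y] swap r/1=349/19590: DF=(1 − 349/19590·(0.993900))/(1+349/19590) = 9651/10000 ≈ 0.965100
step 3 [3y] swap r/1=823/28767: DF=(1 − 823/28767·(0.993900+0.965100))/(1+823/28767) = 9177/10000 ≈ 0.917700
step 4 [4y] bond c/1=1/50: DF=(486237/500000 − 1/50·(0.993900+0.965100+0.917700))/(1+1/50) = 897/1000 ≈ 0.897000
step 5 [5y] swap r/1=1481/46256: DF=(1 − 1481/46256·(0.993900+0.965100+0.917700+0.897000))/(1+1481/46256) = 8519/10000 ≈ 0.851900
step 6 [6y] zero: DF = P = 33/40 ≈ 0.825000
step 7 [7y] zero: DF = P = 1627/2000 ≈ 0.813500
step 8 [8y] bond c/1=1/20: DF=(111803/100000 − 1/20·(0.993900+0.965100+0.917700+0.897000+0.851900+0.825000+0.813500))/(1+1/20) = 1533/2000 ≈ 0.766500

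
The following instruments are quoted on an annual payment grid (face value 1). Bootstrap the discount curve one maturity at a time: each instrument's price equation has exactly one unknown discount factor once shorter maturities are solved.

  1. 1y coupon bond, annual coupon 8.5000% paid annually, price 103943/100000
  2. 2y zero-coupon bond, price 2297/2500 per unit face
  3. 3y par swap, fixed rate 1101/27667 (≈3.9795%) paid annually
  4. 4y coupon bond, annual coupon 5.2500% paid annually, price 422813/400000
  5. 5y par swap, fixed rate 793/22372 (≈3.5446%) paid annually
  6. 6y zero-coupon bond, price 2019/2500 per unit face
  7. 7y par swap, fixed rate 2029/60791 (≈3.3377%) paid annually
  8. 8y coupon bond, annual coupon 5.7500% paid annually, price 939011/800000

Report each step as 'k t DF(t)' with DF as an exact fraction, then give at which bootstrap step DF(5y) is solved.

step 1 [1y] bond c/1=17/200: DF=(103943/100000 − 17/200·(0))/(1+17/200) = 479/500 ≈ 0.958000
step 2 [2y] zero: DF = P = 2297/2500 ≈ 0.918800
step 3 [3y] swap r/1=1101/27667: DF=(1 − 1101/27667·(0.958000+0.918800))/(1+1101/27667) = 8899/10000 ≈ 0.889900
step 4 [4y] bond c/1=21/400: DF=(422813/400000 − 21/400·(0.958000+0.918800+0.889900))/(1+21/400) = 8663/10000 ≈ 0.866300
step 5 [5y] swap r/1=793/22372: DF=(1 − 793/22372·(0.958000+0.918800+0.889900+0.866300))/(1+793/22372) = 4207/5000 ≈ 0.841400
step 6 [6y] zero: DF = P = 2019/2500 ≈ 0.807600
step 7 [7y] swap r/1=2029/60791: DF=(1 − 2029/60791·(0.958000+0.918800+0.889900+0.866300+0.841400+0.807600))/(1+2029/60791) = 7971/10000 ≈ 0.797100
step 8 [8y] bond c/1=23/400: DF=(939011/800000 − 23/400·(0.958000+0.918800+0.889900+0.866300+0.841400+0.807600+0.797100))/(1+23/400) = 3897/5000 ≈ 0.779400

1 1 479/500
2 2 2297/2500
3 3 8899/10000
4 4 8663/10000
5 5 4207/5000
6 6 2019/2500
7 7 7971/10000
8 8 3897/5000
DF(5y) is solved at step 5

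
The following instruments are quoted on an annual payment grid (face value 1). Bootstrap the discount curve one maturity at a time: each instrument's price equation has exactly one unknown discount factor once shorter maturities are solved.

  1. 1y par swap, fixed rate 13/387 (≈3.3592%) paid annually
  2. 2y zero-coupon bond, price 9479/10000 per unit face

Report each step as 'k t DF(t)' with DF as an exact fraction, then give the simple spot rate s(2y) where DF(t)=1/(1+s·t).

step 1 [1y] swap r/1=13/387: DF=(1 − 13/387·(0))/(1+13/387) = 387/400 ≈ 0.967500
step 2 [2y] zero: DF = P = 9479/10000 ≈ 0.947900

1 1 387/400
2 2 9479/10000
s(2y) = (1/(9479/10000) − 1)/(2) = 521/18958 ≈ 2.7482%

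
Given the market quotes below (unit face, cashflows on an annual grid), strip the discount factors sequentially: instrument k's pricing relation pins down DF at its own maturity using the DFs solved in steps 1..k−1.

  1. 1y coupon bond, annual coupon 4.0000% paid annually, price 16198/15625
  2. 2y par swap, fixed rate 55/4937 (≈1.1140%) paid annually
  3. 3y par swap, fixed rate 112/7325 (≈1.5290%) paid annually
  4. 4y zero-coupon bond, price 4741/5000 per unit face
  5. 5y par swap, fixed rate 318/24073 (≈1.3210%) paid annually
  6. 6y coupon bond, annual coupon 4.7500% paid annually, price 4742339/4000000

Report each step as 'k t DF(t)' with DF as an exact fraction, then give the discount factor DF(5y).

1 1 623/625
2 2 489/500
3 3 597/625
4 4 4741/5000
5 5 2341/2500
6 6 1827/2000
DF(5y) = 2341/2500 ≈ 0.936400

step 1 [1y] bond c/1=1/25: DF=(16198/15625 − 1/25·(0))/(1+1/25) = 623/625 ≈ 0.996800
step 2 [2y] swap r/1=55/4937: DF=(1 − 55/4937·(0.996800))/(1+55/4937) = 489/500 ≈ 0.978000
step 3 [3y] swap r/1=112/7325: DF=(1 − 112/7325·(0.996800+0.978000))/(1+112/7325) = 597/625 ≈ 0.955200
step 4 [4y] zero: DF = P = 4741/5000 ≈ 0.948200
step 5 [5y] swap r/1=318/24073: DF=(1 − 318/24073·(0.996800+0.978000+0.955200+0.948200))/(1+318/24073) = 2341/2500 ≈ 0.936400
step 6 [6y] bond c/1=19/400: DF=(4742339/4000000 − 19/400·(0.996800+0.978000+0.955200+0.948200+0.936400))/(1+19/400) = 1827/2000 ≈ 0.913500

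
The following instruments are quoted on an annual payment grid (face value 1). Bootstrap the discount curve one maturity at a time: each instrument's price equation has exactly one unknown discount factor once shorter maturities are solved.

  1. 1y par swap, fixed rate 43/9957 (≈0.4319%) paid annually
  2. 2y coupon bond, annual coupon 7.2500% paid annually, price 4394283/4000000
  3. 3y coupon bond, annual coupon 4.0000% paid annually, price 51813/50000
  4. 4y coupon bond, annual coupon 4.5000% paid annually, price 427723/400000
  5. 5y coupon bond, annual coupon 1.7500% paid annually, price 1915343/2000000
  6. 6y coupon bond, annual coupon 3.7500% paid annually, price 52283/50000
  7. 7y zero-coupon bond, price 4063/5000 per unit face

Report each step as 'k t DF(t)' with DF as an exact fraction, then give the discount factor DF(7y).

1 1 9957/10000
2 2 957/1000
3 3 9213/10000
4 4 1799/2000
5 5 8763/10000
6 6 4199/5000
7 7 4063/5000
DF(7y) = 4063/5000 ≈ 0.812600

step 1 [1y] swap r/1=43/9957: DF=(1 − 43/9957·(0))/(1+43/9957) = 9957/10000 ≈ 0.995700
step 2 [2y] bond c/1=29/400: DF=(4394283/4000000 − 29/400·(0.995700))/(1+29/400) = 957/1000 ≈ 0.957000
step 3 [3y] bond c/1=1/25: DF=(51813/50000 − 1/25·(0.995700+0.957000))/(1+1/25) = 9213/10000 ≈ 0.921300
step 4 [4y] bond c/1=9/200: DF=(427723/400000 − 9/200·(0.995700+0.957000+0.921300))/(1+9/200) = 1799/2000 ≈ 0.899500
step 5 [5y] bond c/1=7/400: DF=(1915343/2000000 − 7/400·(0.995700+0.957000+0.921300+0.899500))/(1+7/400) = 8763/10000 ≈ 0.876300
step 6 [6y] bond c/1=3/80: DF=(52283/50000 − 3/80·(0.995700+0.957000+0.921300+0.899500+0.876300))/(1+3/80) = 4199/5000 ≈ 0.839800
step 7 [7y] zero: DF = P = 4063/5000 ≈ 0.812600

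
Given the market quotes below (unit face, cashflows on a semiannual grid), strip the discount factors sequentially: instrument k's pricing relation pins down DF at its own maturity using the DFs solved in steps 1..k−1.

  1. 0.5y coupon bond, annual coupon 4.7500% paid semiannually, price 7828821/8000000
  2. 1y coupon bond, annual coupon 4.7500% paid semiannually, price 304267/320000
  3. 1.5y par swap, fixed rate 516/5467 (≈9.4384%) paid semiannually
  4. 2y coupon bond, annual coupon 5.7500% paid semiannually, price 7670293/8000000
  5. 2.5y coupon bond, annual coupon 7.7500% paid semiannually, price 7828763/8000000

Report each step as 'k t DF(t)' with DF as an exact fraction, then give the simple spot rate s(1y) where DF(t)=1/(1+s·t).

step 1 [0.5y] bond c/2=19/800: DF=(7828821/8000000 − 19/800·(0))/(1+19/800) = 9559/10000 ≈ 0.955900
step 2 [1y] bond c/2=19/800: DF=(304267/320000 − 19/800·(0.955900))/(1+19/800) = 4533/5000 ≈ 0.906600
step 3 [1.5y] swap r/2=258/5467: DF=(1 − 258/5467·(0.955900+0.906600))/(1+258/5467) = 871/1000 ≈ 0.871000
step 4 [2y] bond c/2=23/800: DF=(7670293/8000000 − 23/800·(0.955900+0.906600+0.871000))/(1+23/800) = 2139/2500 ≈ 0.855600
step 5 [2.5y] bond c/2=31/800: DF=(7828763/8000000 − 31/800·(0.955900+0.906600+0.871000+0.855600))/(1+31/800) = 4041/5000 ≈ 0.808200

1 1/2 9559/10000
2 1 4533/5000
3 3/2 871/1000
4 2 2139/2500
5 5/2 4041/5000
s(1y) = (1/(4533/5000) − 1)/(1) = 467/4533 ≈ 10.3022%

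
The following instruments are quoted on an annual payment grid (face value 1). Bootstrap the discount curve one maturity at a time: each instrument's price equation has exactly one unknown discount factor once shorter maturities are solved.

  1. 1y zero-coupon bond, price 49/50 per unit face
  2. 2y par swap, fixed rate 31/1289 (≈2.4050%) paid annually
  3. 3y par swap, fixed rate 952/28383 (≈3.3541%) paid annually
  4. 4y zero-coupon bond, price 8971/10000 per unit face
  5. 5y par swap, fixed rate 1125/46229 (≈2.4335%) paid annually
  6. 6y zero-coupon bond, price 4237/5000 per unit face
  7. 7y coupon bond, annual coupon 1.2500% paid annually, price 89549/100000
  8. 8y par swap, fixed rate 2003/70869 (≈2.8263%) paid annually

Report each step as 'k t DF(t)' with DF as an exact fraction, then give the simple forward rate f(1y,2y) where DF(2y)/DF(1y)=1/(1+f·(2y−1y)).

1 1 49/50
2 2 1907/2000
3 3 1131/1250
4 4 8971/10000
5 5 71/80
6 6 4237/5000
7 7 8169/10000
8 8 7997/10000
f(1y,2y) = ((49/50)/(1907/2000) − 1)/(1) = 53/1907 ≈ 2.7792%

step 1 [1y] zero: DF = P = 49/50 ≈ 0.980000
step 2 [2y] swap r/1=31/1289: DF=(1 − 31/1289·(0.980000))/(1+31/1289) = 1907/2000 ≈ 0.953500
step 3 [3y] swap r/1=952/28383: DF=(1 − 952/28383·(0.980000+0.953500))/(1+952/28383) = 1131/1250 ≈ 0.904800
step 4 [4y] zero: DF = P = 8971/10000 ≈ 0.897100
step 5 [5y] swap r/1=1125/46229: DF=(1 − 1125/46229·(0.980000+0.953500+0.904800+0.897100))/(1+1125/46229) = 71/80 ≈ 0.887500
step 6 [6y] zero: DF = P = 4237/5000 ≈ 0.847400
step 7 [7y] bond c/1=1/80: DF=(89549/100000 − 1/80·(0.980000+0.953500+0.904800+0.897100+0.887500+0.847400))/(1+1/80) = 8169/10000 ≈ 0.816900
step 8 [8y] swap r/1=2003/70869: DF=(1 − 2003/70869·(0.980000+0.953500+0.904800+0.897100+0.887500+0.847400+0.816900))/(1+2003/70869) = 7997/10000 ≈ 0.799700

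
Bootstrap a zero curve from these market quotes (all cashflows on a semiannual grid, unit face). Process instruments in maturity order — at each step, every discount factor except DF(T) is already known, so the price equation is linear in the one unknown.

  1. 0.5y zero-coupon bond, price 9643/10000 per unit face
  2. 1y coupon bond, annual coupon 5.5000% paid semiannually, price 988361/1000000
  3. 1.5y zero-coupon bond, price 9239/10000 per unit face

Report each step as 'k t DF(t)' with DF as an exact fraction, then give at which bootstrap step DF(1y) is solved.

step 1 [0.5y] zero: DF = P = 9643/10000 ≈ 0.964300
step 2 [1y] bond c/2=11/400: DF=(988361/1000000 − 11/400·(0.964300))/(1+11/400) = 9361/10000 ≈ 0.936100
step 3 [1.5y] zero: DF = P = 9239/10000 ≈ 0.923900

1 1/2 9643/10000
2 1 9361/10000
3 3/2 9239/10000
DF(1y) is solved at step 2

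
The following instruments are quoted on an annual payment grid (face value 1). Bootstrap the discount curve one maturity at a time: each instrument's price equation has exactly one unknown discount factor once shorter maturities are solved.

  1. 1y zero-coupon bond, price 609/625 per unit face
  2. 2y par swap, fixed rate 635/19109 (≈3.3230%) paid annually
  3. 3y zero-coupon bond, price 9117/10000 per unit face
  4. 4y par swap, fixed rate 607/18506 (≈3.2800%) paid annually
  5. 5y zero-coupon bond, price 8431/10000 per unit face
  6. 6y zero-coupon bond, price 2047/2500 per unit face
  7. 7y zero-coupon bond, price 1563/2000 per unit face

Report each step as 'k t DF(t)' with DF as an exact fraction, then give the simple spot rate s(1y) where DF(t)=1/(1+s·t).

1 1 609/625
2 2 1873/2000
3 3 9117/10000
4 4 4393/5000
5 5 8431/10000
6 6 2047/2500
7 7 1563/2000
s(1y) = (1/(609/625) − 1)/(1) = 16/609 ≈ 2.6273%

step 1 [1y] zero: DF = P = 609/625 ≈ 0.974400
step 2 [2y] swap r/1=635/19109: DF=(1 − 635/19109·(0.974400))/(1+635/19109) = 1873/2000 ≈ 0.936500
step 3 [3y] zero: DF = P = 9117/10000 ≈ 0.911700
step 4 [4y] swap r/1=607/18506: DF=(1 − 607/18506·(0.974400+0.936500+0.911700))/(1+607/18506) = 4393/5000 ≈ 0.878600
step 5 [5y] zero: DF = P = 8431/10000 ≈ 0.843100
step 6 [6y] zero: DF = P = 2047/2500 ≈ 0.818800
step 7 [7y] zero: DF = P = 1563/2000 ≈ 0.781500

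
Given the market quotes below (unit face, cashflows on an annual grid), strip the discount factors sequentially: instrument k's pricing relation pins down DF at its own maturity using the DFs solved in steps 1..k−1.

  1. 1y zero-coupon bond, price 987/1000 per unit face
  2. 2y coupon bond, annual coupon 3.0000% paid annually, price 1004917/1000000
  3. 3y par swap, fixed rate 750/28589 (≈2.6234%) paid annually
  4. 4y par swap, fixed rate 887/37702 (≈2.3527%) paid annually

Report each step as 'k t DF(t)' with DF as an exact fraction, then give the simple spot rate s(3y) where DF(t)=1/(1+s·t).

1 1 987/1000
2 2 9469/10000
3 3 37/40
4 4 9113/10000
s(3y) = (1/(37/40) − 1)/(3) = 1/37 ≈ 2.7027%

step 1 [1y] zero: DF = P = 987/1000 ≈ 0.987000
step 2 [2y] bond c/1=3/100: DF=(1004917/1000000 − 3/100·(0.987000))/(1+3/100) = 9469/10000 ≈ 0.946900
step 3 [3y] swap r/1=750/28589: DF=(1 − 750/28589·(0.987000+0.946900))/(1+750/28589) = 37/40 ≈ 0.925000
step 4 [4y] swap r/1=887/37702: DF=(1 − 887/37702·(0.987000+0.946900+0.925000))/(1+887/37702) = 9113/10000 ≈ 0.911300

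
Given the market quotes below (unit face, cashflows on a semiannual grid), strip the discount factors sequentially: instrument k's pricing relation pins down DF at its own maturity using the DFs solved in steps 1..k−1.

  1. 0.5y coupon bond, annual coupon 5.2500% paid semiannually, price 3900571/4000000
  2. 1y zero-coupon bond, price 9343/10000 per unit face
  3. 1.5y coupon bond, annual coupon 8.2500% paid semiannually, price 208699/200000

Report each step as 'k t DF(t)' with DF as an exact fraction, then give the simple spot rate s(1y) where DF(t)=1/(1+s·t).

1 1/2 4751/5000
2 1 9343/10000
3 3/2 371/400
s(1y) = (1/(9343/10000) − 1)/(1) = 657/9343 ≈ 7.0320%

step 1 [0.5y] bond c/2=21/800: DF=(3900571/4000000 − 21/800·(0))/(1+21/800) = 4751/5000 ≈ 0.950200
step 2 [1y] zero: DF = P = 9343/10000 ≈ 0.934300
step 3 [1.5y] bond c/2=33/800: DF=(208699/200000 − 33/800·(0.950200+0.934300))/(1+33/800) = 371/400 ≈ 0.927500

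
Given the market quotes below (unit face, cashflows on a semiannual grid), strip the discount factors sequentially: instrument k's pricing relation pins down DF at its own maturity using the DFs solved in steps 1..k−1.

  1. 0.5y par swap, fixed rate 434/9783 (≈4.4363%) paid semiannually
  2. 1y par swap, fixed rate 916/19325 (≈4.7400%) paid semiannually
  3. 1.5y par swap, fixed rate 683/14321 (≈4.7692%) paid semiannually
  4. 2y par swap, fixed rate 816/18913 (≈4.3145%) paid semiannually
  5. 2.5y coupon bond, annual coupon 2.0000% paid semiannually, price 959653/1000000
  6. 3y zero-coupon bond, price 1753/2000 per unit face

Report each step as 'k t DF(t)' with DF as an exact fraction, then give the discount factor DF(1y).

step 1 [0.5y] swap r/2=217/9783: DF=(1 − 217/9783·(0))/(1+217/9783) = 9783/10000 ≈ 0.978300
step 2 [1y] swap r/2=458/19325: DF=(1 − 458/19325·(0.978300))/(1+458/19325) = 4771/5000 ≈ 0.954200
step 3 [1.5y] swap r/2=683/28642: DF=(1 − 683/28642·(0.978300+0.954200))/(1+683/28642) = 9317/10000 ≈ 0.931700
step 4 [2y] swap r/2=408/18913: DF=(1 − 408/18913·(0.978300+0.954200+0.931700))/(1+408/18913) = 574/625 ≈ 0.918400
step 5 [2.5y] bond c/2=1/100: DF=(959653/1000000 − 1/100·(0.978300+0.954200+0.931700+0.918400))/(1+1/100) = 9127/10000 ≈ 0.912700
step 6 [3y] zero: DF = P = 1753/2000 ≈ 0.876500

1 1/2 9783/10000
2 1 4771/5000
3 3/2 9317/10000
4 2 574/625
5 5/2 9127/10000
6 3 1753/2000
DF(1y) = 4771/5000 ≈ 0.954200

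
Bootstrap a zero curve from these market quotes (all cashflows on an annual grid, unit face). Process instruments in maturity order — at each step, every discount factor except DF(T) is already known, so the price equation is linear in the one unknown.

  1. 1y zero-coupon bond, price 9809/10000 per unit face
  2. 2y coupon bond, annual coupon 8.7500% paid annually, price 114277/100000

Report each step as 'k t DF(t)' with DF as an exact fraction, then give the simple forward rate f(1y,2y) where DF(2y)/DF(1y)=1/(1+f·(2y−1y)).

1 1 9809/10000
2 2 9719/10000
f(1y,2y) = ((9809/10000)/(9719/10000) − 1)/(1) = 90/9719 ≈ 0.9260%

step 1 [1y] zero: DF = P = 9809/10000 ≈ 0.980900
step 2 [2y] bond c/1=7/80: DF=(114277/100000 − 7/80·(0.980900))/(1+7/80) = 9719/10000 ≈ 0.971900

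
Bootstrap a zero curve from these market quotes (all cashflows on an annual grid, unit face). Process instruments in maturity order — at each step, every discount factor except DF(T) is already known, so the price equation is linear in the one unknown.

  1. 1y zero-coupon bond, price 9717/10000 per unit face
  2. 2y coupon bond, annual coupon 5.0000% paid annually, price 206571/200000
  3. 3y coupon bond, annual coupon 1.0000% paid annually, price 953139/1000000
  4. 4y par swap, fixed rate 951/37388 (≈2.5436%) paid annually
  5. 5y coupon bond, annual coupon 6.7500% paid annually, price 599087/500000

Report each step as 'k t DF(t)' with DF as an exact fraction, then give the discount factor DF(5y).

1 1 9717/10000
2 2 4687/5000
3 3 578/625
4 4 9049/10000
5 5 443/500
DF(5y) = 443/500 ≈ 0.886000

step 1 [1y] zero: DF = P = 9717/10000 ≈ 0.971700
step 2 [2y] bond c/1=1/20: DF=(206571/200000 − 1/20·(0.971700))/(1+1/20) = 4687/5000 ≈ 0.937400
step 3 [3y] bond c/1=1/100: DF=(953139/1000000 − 1/100·(0.971700+0.937400))/(1+1/100) = 578/625 ≈ 0.924800
step 4 [4y] swap r/1=951/37388: DF=(1 − 951/37388·(0.971700+0.937400+0.924800))/(1+951/37388) = 9049/10000 ≈ 0.904900
step 5 [5y] bond c/1=27/400: DF=(599087/500000 − 27/400·(0.971700+0.937400+0.924800+0.904900))/(1+27/400) = 443/500 ≈ 0.886000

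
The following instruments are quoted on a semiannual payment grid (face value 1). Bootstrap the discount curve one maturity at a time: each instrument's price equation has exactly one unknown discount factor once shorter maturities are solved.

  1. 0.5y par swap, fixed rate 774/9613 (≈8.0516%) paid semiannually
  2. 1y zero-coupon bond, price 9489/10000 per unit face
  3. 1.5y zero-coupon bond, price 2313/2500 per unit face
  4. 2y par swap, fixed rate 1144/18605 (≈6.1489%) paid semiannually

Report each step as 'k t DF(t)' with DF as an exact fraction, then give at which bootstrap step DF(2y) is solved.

step 1 [0.5y] swap r/2=387/9613: DF=(1 − 387/9613·(0))/(1+387/9613) = 9613/10000 ≈ 0.961300
step 2 [1y] zero: DF = P = 9489/10000 ≈ 0.948900
step 3 [1.5y] zero: DF = P = 2313/2500 ≈ 0.925200
step 4 [2y] swap r/2=572/18605: DF=(1 − 572/18605·(0.961300+0.948900+0.925200))/(1+572/18605) = 1107/1250 ≈ 0.885600

1 1/2 9613/10000
2 1 9489/10000
3 3/2 2313/2500
4 2 1107/1250
DF(2y) is solved at step 4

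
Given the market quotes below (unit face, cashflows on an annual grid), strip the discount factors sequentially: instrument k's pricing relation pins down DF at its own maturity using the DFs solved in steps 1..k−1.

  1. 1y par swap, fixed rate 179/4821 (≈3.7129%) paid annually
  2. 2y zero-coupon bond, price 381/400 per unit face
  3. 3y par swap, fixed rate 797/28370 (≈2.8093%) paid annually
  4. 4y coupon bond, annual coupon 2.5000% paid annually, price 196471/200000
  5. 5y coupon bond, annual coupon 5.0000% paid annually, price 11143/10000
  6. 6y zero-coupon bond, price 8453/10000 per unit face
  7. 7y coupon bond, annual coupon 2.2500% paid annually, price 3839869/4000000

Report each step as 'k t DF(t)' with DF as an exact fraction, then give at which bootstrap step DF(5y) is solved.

step 1 [1y] swap r/1=179/4821: DF=(1 − 179/4821·(0))/(1+179/4821) = 4821/5000 ≈ 0.964200
step 2 [2y] zero: DF = P = 381/400 ≈ 0.952500
step 3 [3y] swap r/1=797/28370: DF=(1 − 797/28370·(0.964200+0.952500))/(1+797/28370) = 9203/10000 ≈ 0.920300
step 4 [4y] bond c/1=1/40: DF=(196471/200000 − 1/40·(0.964200+0.952500+0.920300))/(1+1/40) = 2223/2500 ≈ 0.889200
step 5 [5y] bond c/1=1/20: DF=(11143/10000 − 1/20·(0.964200+0.952500+0.920300+0.889200))/(1+1/20) = 4419/5000 ≈ 0.883800
step 6 [6y] zero: DF = P = 8453/10000 ≈ 0.845300
step 7 [7y] bond c/1=9/400: DF=(3839869/4000000 − 9/400·(0.964200+0.952500+0.920300+0.889200+0.883800+0.845300))/(1+9/400) = 2047/2500 ≈ 0.818800

1 1 4821/5000
2 2 381/400
3 3 9203/10000
4 4 2223/2500
5 5 4419/5000
6 6 8453/10000
7 7 2047/2500
DF(5y) is solved at step 5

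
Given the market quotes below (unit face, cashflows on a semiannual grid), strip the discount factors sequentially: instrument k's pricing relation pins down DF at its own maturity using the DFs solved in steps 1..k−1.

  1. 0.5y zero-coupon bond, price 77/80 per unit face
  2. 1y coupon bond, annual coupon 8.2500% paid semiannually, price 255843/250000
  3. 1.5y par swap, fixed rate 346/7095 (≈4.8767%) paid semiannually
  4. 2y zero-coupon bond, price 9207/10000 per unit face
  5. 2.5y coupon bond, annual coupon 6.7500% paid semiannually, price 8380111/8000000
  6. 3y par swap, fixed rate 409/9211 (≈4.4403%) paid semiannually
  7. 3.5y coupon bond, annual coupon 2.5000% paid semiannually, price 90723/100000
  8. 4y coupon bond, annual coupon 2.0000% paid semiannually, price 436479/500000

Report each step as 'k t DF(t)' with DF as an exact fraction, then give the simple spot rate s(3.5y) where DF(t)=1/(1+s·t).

step 1 [0.5y] zero: DF = P = 77/80 ≈ 0.962500
step 2 [1y] bond c/2=33/800: DF=(255843/250000 − 33/800·(0.962500))/(1+33/800) = 9447/10000 ≈ 0.944700
step 3 [1.5y] swap r/2=173/7095: DF=(1 − 173/7095·(0.962500+0.944700))/(1+173/7095) = 2327/2500 ≈ 0.930800
step 4 [2y] zero: DF = P = 9207/10000 ≈ 0.920700
step 5 [2.5y] bond c/2=27/800: DF=(8380111/8000000 − 27/800·(0.962500+0.944700+0.930800+0.920700))/(1+27/800) = 4453/5000 ≈ 0.890600
step 6 [3y] swap r/2=409/18422: DF=(1 − 409/18422·(0.962500+0.944700+0.930800+0.920700+0.890600))/(1+409/18422) = 8773/10000 ≈ 0.877300
step 7 [3.5y] bond c/2=1/80: DF=(90723/100000 − 1/80·(0.962500+0.944700+0.930800+0.920700+0.890600+0.877300))/(1+1/80) = 4139/5000 ≈ 0.827800
step 8 [4y] bond c/2=1/100: DF=(436479/500000 − 1/100·(0.962500+0.944700+0.930800+0.920700+0.890600+0.877300+0.827800))/(1+1/100) = 4007/5000 ≈ 0.801400

1 1/2 77/80
2 1 9447/10000
3 3/2 2327/2500
4 2 9207/10000
5 5/2 4453/5000
6 3 8773/10000
7 7/2 4139/5000
8 4 4007/5000
s(3.5y) = (1/(4139/5000) − 1)/(7/2) = 246/4139 ≈ 5.9435%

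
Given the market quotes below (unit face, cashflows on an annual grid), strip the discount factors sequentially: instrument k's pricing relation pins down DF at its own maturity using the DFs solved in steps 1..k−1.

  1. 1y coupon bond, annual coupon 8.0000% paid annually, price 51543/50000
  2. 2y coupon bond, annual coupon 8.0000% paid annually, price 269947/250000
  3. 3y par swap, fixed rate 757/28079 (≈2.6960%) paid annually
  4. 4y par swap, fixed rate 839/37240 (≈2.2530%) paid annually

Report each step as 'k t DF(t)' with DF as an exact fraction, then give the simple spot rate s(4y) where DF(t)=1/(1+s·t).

step 1 [1y] bond c/1=2/25: DF=(51543/50000 − 2/25·(0))/(1+2/25) = 1909/2000 ≈ 0.954500
step 2 [2y] bond c/1=2/25: DF=(269947/250000 − 2/25·(0.954500))/(1+2/25) = 9291/10000 ≈ 0.929100
step 3 [3y] swap r/1=757/28079: DF=(1 − 757/28079·(0.954500+0.929100))/(1+757/28079) = 9243/10000 ≈ 0.924300
step 4 [4y] swap r/1=839/37240: DF=(1 − 839/37240·(0.954500+0.929100+0.924300))/(1+839/37240) = 9161/10000 ≈ 0.916100

1 1 1909/2000
2 2 9291/10000
3 3 9243/10000
4 4 9161/10000
s(4y) = (1/(9161/10000) − 1)/(4) = 839/36644 ≈ 2.2896%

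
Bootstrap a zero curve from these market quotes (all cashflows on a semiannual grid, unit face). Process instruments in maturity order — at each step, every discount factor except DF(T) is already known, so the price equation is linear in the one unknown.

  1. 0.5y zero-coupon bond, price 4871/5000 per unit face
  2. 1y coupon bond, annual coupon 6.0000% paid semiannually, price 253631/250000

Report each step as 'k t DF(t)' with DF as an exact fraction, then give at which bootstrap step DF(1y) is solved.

1 1/2 4871/5000
2 1 4783/5000
DF(1y) is solved at step 2

step 1 [0.5y] zero: DF = P = 4871/5000 ≈ 0.974200
step 2 [1y] bond c/2=3/100: DF=(253631/250000 − 3/100·(0.974200))/(1+3/100) = 4783/5000 ≈ 0.956600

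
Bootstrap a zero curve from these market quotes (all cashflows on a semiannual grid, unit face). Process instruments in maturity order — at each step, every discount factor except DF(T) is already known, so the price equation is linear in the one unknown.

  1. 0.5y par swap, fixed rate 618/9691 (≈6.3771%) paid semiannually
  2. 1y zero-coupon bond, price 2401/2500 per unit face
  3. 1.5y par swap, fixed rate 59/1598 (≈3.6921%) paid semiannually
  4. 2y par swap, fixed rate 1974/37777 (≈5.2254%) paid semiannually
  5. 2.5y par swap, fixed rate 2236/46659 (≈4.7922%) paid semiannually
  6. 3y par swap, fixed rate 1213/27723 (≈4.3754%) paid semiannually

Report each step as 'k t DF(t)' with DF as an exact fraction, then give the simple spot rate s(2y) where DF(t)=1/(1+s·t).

1 1/2 9691/10000
2 1 2401/2500
3 3/2 9469/10000
4 2 9013/10000
5 5/2 4441/5000
6 3 8787/10000
s(2y) = (1/(9013/10000) − 1)/(2) = 987/18026 ≈ 5.4754%

step 1 [0.5y] swap r/2=309/9691: DF=(1 − 309/9691·(0))/(1+309/9691) = 9691/10000 ≈ 0.969100
step 2 [1y] zero: DF = P = 2401/2500 ≈ 0.960400
step 3 [1.5y] swap r/2=59/3196: DF=(1 − 59/3196·(0.969100+0.960400))/(1+59/3196) = 9469/10000 ≈ 0.946900
step 4 [2y] swap r/2=987/37777: DF=(1 − 987/37777·(0.969100+0.960400+0.946900))/(1+987/37777) = 9013/10000 ≈ 0.901300
step 5 [2.5y] swap r/2=1118/46659: DF=(1 − 1118/46659·(0.969100+0.960400+0.946900+0.901300))/(1+1118/46659) = 4441/5000 ≈ 0.888200
step 6 [3y] swap r/2=1213/55446: DF=(1 − 1213/55446·(0.969100+0.960400+0.946900+0.901300+0.888200))/(1+1213/55446) = 8787/10000 ≈ 0.878700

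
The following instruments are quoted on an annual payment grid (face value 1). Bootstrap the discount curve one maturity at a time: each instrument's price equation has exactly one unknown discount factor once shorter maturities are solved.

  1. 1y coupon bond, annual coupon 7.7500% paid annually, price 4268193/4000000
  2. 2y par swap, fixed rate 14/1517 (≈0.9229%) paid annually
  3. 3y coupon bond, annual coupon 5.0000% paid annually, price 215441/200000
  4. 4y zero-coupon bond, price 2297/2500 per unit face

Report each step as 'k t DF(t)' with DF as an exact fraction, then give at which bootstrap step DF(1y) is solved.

1 1 9903/10000
2 2 4909/5000
3 3 233/250
4 4 2297/2500
DF(1y) is solved at step 1

step 1 [1y] bond c/1=31/400: DF=(4268193/4000000 − 31/400·(0))/(1+31/400) = 9903/10000 ≈ 0.990300
step 2 [2y] swap r/1=14/1517: DF=(1 − 14/1517·(0.990300))/(1+14/1517) = 4909/5000 ≈ 0.981800
step 3 [3y] bond c/1=1/20: DF=(215441/200000 − 1/20·(0.990300+0.981800))/(1+1/20) = 233/250 ≈ 0.932000
step 4 [4y] zero: DF = P = 2297/2500 ≈ 0.918800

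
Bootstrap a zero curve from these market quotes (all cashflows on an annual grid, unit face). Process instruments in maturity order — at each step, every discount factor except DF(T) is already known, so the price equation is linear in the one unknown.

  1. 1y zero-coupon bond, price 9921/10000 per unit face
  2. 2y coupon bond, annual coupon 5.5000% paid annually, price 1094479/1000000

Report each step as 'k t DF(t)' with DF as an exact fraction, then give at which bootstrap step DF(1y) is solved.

step 1 [1y] zero: DF = P = 9921/10000 ≈ 0.992100
step 2 [2y] bond c/1=11/200: DF=(1094479/1000000 − 11/200·(0.992100))/(1+11/200) = 9857/10000 ≈ 0.985700

1 1 9921/10000
2 2 9857/10000
DF(1y) is solved at step 1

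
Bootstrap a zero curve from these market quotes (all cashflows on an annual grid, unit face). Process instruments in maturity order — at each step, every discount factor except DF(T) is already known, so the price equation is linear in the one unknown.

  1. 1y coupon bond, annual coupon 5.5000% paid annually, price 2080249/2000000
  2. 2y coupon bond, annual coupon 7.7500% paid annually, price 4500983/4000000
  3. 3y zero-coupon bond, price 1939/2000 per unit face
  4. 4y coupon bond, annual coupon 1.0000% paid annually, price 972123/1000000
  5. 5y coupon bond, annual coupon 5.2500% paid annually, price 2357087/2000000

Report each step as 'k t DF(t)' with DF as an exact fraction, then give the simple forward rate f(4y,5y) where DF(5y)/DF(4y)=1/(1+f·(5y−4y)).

step 1 [1y] bond c/1=11/200: DF=(2080249/2000000 − 11/200·(0))/(1+11/200) = 9859/10000 ≈ 0.985900
step 2 [2y] bond c/1=31/400: DF=(4500983/4000000 − 31/400·(0.985900))/(1+31/400) = 4867/5000 ≈ 0.973400
step 3 [3y] zero: DF = P = 1939/2000 ≈ 0.969500
step 4 [4y] bond c/1=1/100: DF=(972123/1000000 − 1/100·(0.985900+0.973400+0.969500))/(1+1/100) = 1867/2000 ≈ 0.933500
step 5 [5y] bond c/1=21/400: DF=(2357087/2000000 − 21/400·(0.985900+0.973400+0.969500+0.933500))/(1+21/400) = 9271/10000 ≈ 0.927100

1 1 9859/10000
2 2 4867/5000
3 3 1939/2000
4 4 1867/2000
5 5 9271/10000
f(4y,5y) = ((1867/2000)/(9271/10000) − 1)/(1) = 64/9271 ≈ 0.6903%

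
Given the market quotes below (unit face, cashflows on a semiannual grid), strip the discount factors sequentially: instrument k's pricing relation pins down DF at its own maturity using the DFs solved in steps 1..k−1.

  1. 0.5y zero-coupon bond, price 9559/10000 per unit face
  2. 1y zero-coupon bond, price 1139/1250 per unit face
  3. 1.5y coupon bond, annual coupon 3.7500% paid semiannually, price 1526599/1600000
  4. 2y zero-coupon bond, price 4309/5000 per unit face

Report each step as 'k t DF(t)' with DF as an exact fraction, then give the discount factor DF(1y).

1 1/2 9559/10000
2 1 1139/1250
3 3/2 4511/5000
4 2 4309/5000
DF(1y) = 1139/1250 ≈ 0.911200

step 1 [0.5y] zero: DF = P = 9559/10000 ≈ 0.955900
step 2 [1y] zero: DF = P = 1139/1250 ≈ 0.911200
step 3 [1.5y] bond c/2=3/160: DF=(1526599/1600000 − 3/160·(0.955900+0.911200))/(1+3/160) = 4511/5000 ≈ 0.902200
step 4 [2y] zero: DF = P = 4309/5000 ≈ 0.861800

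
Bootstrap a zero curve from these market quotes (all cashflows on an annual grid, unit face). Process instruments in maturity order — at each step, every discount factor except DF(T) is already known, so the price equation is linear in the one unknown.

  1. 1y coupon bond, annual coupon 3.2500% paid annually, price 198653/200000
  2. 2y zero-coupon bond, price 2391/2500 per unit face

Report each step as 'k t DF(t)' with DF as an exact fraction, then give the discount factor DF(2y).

1 1 481/500
2 2 2391/2500
DF(2y) = 2391/2500 ≈ 0.956400

step 1 [1y] bond c/1=13/400: DF=(198653/200000 − 13/400·(0))/(1+13/400) = 481/500 ≈ 0.962000
step 2 [2y] zero: DF = P = 2391/2500 ≈ 0.956400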